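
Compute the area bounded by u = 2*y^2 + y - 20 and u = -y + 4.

Both boundary curves give u as a function of y, so integrate with respect to y. Setting them equal: 2*y^2 + 2*y - 24 = 0, i.e. 2*(y - 3)*(y + 4) = 0, so they meet at y = -4, 3.
For y in [-4, 3], u = 2*y^2 + y - 20 is on the left; area = ∫[-4,3] (-(2*y^2 + 2*y - 24)) dy = 343/3.

343/3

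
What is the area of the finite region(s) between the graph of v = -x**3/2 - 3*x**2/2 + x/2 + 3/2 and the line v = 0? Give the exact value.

4

The curve meets the x-axis where -x**3/2 - 3*x**2/2 + x/2 + 3/2 = 0, i.e. -(x - 1)*(x + 1)*(x + 3)/2 = 0, at x = -3, -1, 1.
On [-3, -1] the curve lies below the axis; ∫[-3,-1] (-x**3/2 - 3*x**2/2 + x/2 + 3/2) dx = -2, giving area 2.
On [-1, 1] the curve lies above the axis; ∫[-1,1] (-x**3/2 - 3*x**2/2 + x/2 + 3/2) dx = 2, giving area 2.
Total area = 2 + 2 = 4.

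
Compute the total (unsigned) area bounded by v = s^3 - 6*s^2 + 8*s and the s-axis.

8

The curve meets the s-axis where s^3 - 6*s^2 + 8*s = 0, i.e. s*(s - 4)*(s - 2) = 0, at s = 0, 2, 4.
On [0, 2] the curve lies above the axis; ∫[0,2] (s^3 - 6*s^2 + 8*s) ds = 4, giving area 4.
On [2, 4] the curve lies below the axis; ∫[2,4] (s^3 - 6*s^2 + 8*s) ds = -4, giving area 4.
Total area = 4 + 4 = 8.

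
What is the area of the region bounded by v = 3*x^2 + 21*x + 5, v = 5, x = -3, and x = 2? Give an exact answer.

The difference (3*x^2 + 21*x + 5) - (5) = 3*x^2 + 21*x changes sign at x = 0 inside [-3, 2], so split the integral there.
∫[-3,0] (3*x^2 + 21*x) dx = -135/2; the area of that piece is 135/2.
∫[0,2] (3*x^2 + 21*x) dx = 50.
Total area = 135/2 + 50 = 235/2.

235/2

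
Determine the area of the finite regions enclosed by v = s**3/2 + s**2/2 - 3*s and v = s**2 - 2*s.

37/24

Set the curves equal: s**3/2 + s**2/2 - 3*s = s**2 - 2*s, so s**3/2 - s**2/2 - s = 0, which factors as s*(s - 2)*(s + 1)/2 = 0. The curves meet at s = -1, 0, 2.
On [-1, 0], v = s**3/2 + s**2/2 - 3*s is on top; that piece has area ∫[-1,0] (s**3/2 - s**2/2 - s) ds = 5/24.
On [0, 2], v = s**2 - 2*s is on top; that piece has area ∫[0,2] (-(s**3/2 - s**2/2 - s)) ds = 4/3.
Total enclosed area = 5/24 + 4/3 = 37/24.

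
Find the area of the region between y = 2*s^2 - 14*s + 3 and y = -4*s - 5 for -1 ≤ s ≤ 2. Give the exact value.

The difference (2*s^2 - 14*s + 3) - (-4*s - 5) = 2*s^2 - 10*s + 8 changes sign at s = 1 inside [-1, 2], so split the integral there.
∫[-1,1] (2*s^2 - 10*s + 8) ds = 52/3.
∫[1,2] (2*s^2 - 10*s + 8) ds = -7/3; the area of that piece is 7/3.
Total area = 52/3 + 7/3 = 59/3.

59/3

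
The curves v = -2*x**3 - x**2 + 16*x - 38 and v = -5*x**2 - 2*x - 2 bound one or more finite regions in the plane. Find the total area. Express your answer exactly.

Set the curves equal: -2*x**3 - x**2 + 16*x - 38 = -5*x**2 - 2*x - 2, so -2*x**3 + 4*x**2 + 18*x - 36 = 0, which factors as -2*(x - 3)*(x - 2)*(x + 3) = 0. The curves meet at x = -3, 2, 3.
On [-3, 2], v = -5*x**2 - 2*x - 2 is on top; that piece has area ∫[-3,2] (-(-2*x**3 + 4*x**2 + 18*x - 36)) dx = 875/6.
On [2, 3], v = -2*x**3 - x**2 + 16*x - 38 is on top; that piece has area ∫[2,3] (-2*x**3 + 4*x**2 + 18*x - 36) dx = 11/6.
Total enclosed area = 875/6 + 11/6 = 443/3.

443/3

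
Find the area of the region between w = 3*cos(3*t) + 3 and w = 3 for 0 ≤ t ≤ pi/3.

2

The difference (3*cos(3*t) + 3) - (3) = 3*cos(3*t) changes sign at t = pi/6 inside [0, pi/3], so split the integral there.
∫[0,pi/6] (3*cos(3*t)) dt = 1.
∫[pi/6,pi/3] (3*cos(3*t)) dt = -1; the area of that piece is 1.
Total area = 1 + 1 = 2.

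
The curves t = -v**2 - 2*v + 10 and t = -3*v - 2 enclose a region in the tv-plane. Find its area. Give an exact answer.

Both boundary curves give t as a function of v, so integrate with respect to v. Setting them equal: -v**2 + v + 12 = 0, i.e. -(v - 4)*(v + 3) = 0, so they meet at v = -3, 4.
For v in [-3, 4], t = -v**2 - 2*v + 10 is on the right; area = ∫[-3,4] (-v**2 + v + 12) dv = 343/6.

343/6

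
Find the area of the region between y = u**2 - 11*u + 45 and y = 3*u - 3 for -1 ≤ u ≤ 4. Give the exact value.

470/3

On [-1, 4], (u**2 - 11*u + 45) - (3*u - 3) = u**2 - 14*u + 48 is ≥ 0 throughout, so the area is a single integral of |u**2 - 14*u + 48|.
∫[-1,4] (u**2 - 14*u + 48) du = 470/3.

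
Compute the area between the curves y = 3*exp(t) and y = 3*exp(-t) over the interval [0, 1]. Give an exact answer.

On [0, 1], (3*exp(t)) - (3*exp(-t)) = 3*exp(t) - 3*exp(-t) is ≥ 0 throughout, so the area is a single integral of |3*exp(t) - 3*exp(-t)|.
∫[0,1] (3*exp(t) - 3*exp(-t)) dt = -6 + 3*exp(-1) + 3*exp(1).

-6 + 3*exp(-1) + 3*exp(1)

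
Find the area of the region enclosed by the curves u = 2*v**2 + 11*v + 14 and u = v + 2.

1/3

Both boundary curves give u as a function of v, so integrate with respect to v. Setting them equal: 2*v**2 + 10*v + 12 = 0, i.e. 2*(v + 2)*(v + 3) = 0, so they meet at v = -3, -2.
For v in [-3, -2], u = 2*v**2 + 11*v + 14 is on the left; area = ∫[-3,-2] (-(2*v**2 + 10*v + 12)) dv = 1/3.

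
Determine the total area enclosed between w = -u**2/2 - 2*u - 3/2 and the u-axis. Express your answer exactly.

The curve meets the u-axis where -u**2/2 - 2*u - 3/2 = 0, i.e. -(u + 1)*(u + 3)/2 = 0, at u = -3, -1.
On [-3, -1] the curve lies above the axis; ∫[-3,-1] (-u**2/2 - 2*u - 3/2) du = 2/3, giving area 2/3.

2/3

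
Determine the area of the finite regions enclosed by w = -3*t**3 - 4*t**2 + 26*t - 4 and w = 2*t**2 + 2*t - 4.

Set the curves equal: -3*t**3 - 4*t**2 + 26*t - 4 = 2*t**2 + 2*t - 4, so -3*t**3 - 6*t**2 + 24*t = 0, which factors as -3*t*(t - 2)*(t + 4) = 0. The curves meet at t = -4, 0, 2.
On [-4, 0], w = 2*t**2 + 2*t - 4 is on top; that piece has area ∫[-4,0] (-(-3*t**3 - 6*t**2 + 24*t)) dt = 128.
On [0, 2], w = -3*t**3 - 4*t**2 + 26*t - 4 is on top; that piece has area ∫[0,2] (-3*t**3 - 6*t**2 + 24*t) dt = 20.
Total enclosed area = 128 + 20 = 148.

148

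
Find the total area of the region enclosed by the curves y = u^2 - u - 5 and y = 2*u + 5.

343/6

Set the curves equal: u^2 - u - 5 = 2*u + 5, so u^2 - 3*u - 10 = 0, which factors as (u - 5)*(u + 2) = 0. The curves meet at u = -2, 5.
On [-2, 5], y = 2*u + 5 is on top; that piece has area ∫[-2,5] (-(u^2 - 3*u - 10)) du = 343/6.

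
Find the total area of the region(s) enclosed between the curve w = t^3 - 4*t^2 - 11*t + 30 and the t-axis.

The curve meets the t-axis where t^3 - 4*t^2 - 11*t + 30 = 0, i.e. (t - 5)*(t - 2)*(t + 3) = 0, at t = -3, 2, 5.
On [-3, 2] the curve lies above the axis; ∫[-3,2] (t^3 - 4*t^2 - 11*t + 30) dt = 1375/12, giving area 1375/12.
On [2, 5] the curve lies below the axis; ∫[2,5] (t^3 - 4*t^2 - 11*t + 30) dt = -117/4, giving area 117/4.
Total area = 1375/12 + 117/4 = 863/6.

863/6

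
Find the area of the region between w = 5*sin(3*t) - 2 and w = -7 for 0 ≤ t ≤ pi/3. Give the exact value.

10/3 + 5*pi/3

On [0, pi/3], (5*sin(3*t) - 2) - (-7) = 5*sin(3*t) + 5 is ≥ 0 throughout, so the area is a single integral of |5*sin(3*t) + 5|.
∫[0,pi/3] (5*sin(3*t) + 5) dt = 10/3 + 5*pi/3.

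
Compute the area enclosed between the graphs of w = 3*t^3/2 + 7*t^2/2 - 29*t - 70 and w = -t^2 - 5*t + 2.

1551/4

Set the curves equal: 3*t^3/2 + 7*t^2/2 - 29*t - 70 = -t^2 - 5*t + 2, so 3*t^3/2 + 9*t^2/2 - 24*t - 72 = 0, which factors as 3*(t - 4)*(t + 3)*(t + 4)/2 = 0. The curves meet at t = -4, -3, 4.
On [-4, -3], w = 3*t^3/2 + 7*t^2/2 - 29*t - 70 is on top; that piece has area ∫[-4,-3] (3*t^3/2 + 9*t^2/2 - 24*t - 72) dt = 15/8.
On [-3, 4], w = -t^2 - 5*t + 2 is on top; that piece has area ∫[-3,4] (-(3*t^3/2 + 9*t^2/2 - 24*t - 72)) dt = 3087/8.
Total enclosed area = 15/8 + 3087/8 = 1551/4.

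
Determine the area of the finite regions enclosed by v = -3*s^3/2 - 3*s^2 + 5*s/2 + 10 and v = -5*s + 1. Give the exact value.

Set the curves equal: -3*s^3/2 - 3*s^2 + 5*s/2 + 10 = -5*s + 1, so -3*s^3/2 - 3*s^2 + 15*s/2 + 9 = 0, which factors as -3*(s - 2)*(s + 1)*(s + 3)/2 = 0. The curves meet at s = -3, -1, 2.
On [-3, -1], v = -5*s + 1 is on top; that piece has area ∫[-3,-1] (-(-3*s^3/2 - 3*s^2 + 15*s/2 + 9)) ds = 8.
On [-1, 2], v = -3*s^3/2 - 3*s^2 + 5*s/2 + 10 is on top; that piece has area ∫[-1,2] (-3*s^3/2 - 3*s^2 + 15*s/2 + 9) ds = 189/8.
Total enclosed area = 8 + 189/8 = 253/8.

253/8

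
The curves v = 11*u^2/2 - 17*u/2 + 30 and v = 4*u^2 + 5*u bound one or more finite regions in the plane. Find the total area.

Set the curves equal: 11*u^2/2 - 17*u/2 + 30 = 4*u^2 + 5*u, so 3*u^2/2 - 27*u/2 + 30 = 0, which factors as 3*(u - 5)*(u - 4)/2 = 0. The curves meet at u = 4, 5.
On [4, 5], v = 4*u^2 + 5*u is on top; that piece has area ∫[4,5] (-(3*u^2/2 - 27*u/2 + 30)) du = 1/4.

1/4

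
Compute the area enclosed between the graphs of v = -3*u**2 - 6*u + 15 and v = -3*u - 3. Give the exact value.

Set the curves equal: -3*u**2 - 6*u + 15 = -3*u - 3, so -3*u**2 - 3*u + 18 = 0, which factors as -3*(u - 2)*(u + 3) = 0. The curves meet at u = -3, 2.
On [-3, 2], v = -3*u**2 - 6*u + 15 is on top; that piece has area ∫[-3,2] (-3*u**2 - 3*u + 18) du = 125/2.

125/2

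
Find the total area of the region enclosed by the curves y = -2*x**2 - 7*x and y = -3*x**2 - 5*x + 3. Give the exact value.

32/3

Set the curves equal: -2*x**2 - 7*x = -3*x**2 - 5*x + 3, so x**2 - 2*x - 3 = 0, which factors as (x - 3)*(x + 1) = 0. The curves meet at x = -1, 3.
On [-1, 3], y = -3*x**2 - 5*x + 3 is on top; that piece has area ∫[-1,3] (-(x**2 - 2*x - 3)) dx = 32/3.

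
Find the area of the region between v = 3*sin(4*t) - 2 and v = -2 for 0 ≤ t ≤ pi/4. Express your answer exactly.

3/2

On [0, pi/4], (3*sin(4*t) - 2) - (-2) = 3*sin(4*t) is ≥ 0 throughout, so the area is a single integral of |3*sin(4*t)|.
∫[0,pi/4] (3*sin(4*t)) dt = 3/2.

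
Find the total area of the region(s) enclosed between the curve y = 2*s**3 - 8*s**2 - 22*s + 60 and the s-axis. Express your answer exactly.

The curve meets the s-axis where 2*s**3 - 8*s**2 - 22*s + 60 = 0, i.e. 2*(s - 5)*(s - 2)*(s + 3) = 0, at s = -3, 2, 5.
On [-3, 2] the curve lies above the axis; ∫[-3,2] (2*s**3 - 8*s**2 - 22*s + 60) ds = 1375/6, giving area 1375/6.
On [2, 5] the curve lies below the axis; ∫[2,5] (2*s**3 - 8*s**2 - 22*s + 60) ds = -117/2, giving area 117/2.
Total area = 1375/6 + 117/2 = 863/3.

863/3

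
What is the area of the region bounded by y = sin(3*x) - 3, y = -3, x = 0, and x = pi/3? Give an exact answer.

2/3

On [0, pi/3], (sin(3*x) - 3) - (-3) = sin(3*x) is ≥ 0 throughout, so the area is a single integral of |sin(3*x)|.
∫[0,pi/3] (sin(3*x)) dx = 2/3.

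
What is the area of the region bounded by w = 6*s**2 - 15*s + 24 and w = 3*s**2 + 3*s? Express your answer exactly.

Set the curves equal: 6*s**2 - 15*s + 24 = 3*s**2 + 3*s, so 3*s**2 - 18*s + 24 = 0, which factors as 3*(s - 4)*(s - 2) = 0. The curves meet at s = 2, 4.
On [2, 4], w = 3*s**2 + 3*s is on top; that piece has area ∫[2,4] (-(3*s**2 - 18*s + 24)) ds = 4.

4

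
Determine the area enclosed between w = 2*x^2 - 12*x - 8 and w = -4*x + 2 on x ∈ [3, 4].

40/3

On [3, 4], (2*x^2 - 12*x - 8) - (-4*x + 2) = 2*x^2 - 8*x - 10 is ≤ 0 throughout, so the area is a single integral of |2*x^2 - 8*x - 10|.
∫[3,4] (2*x^2 - 8*x - 10) dx = -40/3; the area of that piece is 40/3.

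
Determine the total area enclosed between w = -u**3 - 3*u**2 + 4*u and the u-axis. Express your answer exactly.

The curve meets the u-axis where -u**3 - 3*u**2 + 4*u = 0, i.e. -u*(u - 1)*(u + 4) = 0, at u = -4, 0, 1.
On [-4, 0] the curve lies below the axis; ∫[-4,0] (-u**3 - 3*u**2 + 4*u) du = -32, giving area 32.
On [0, 1] the curve lies above the axis; ∫[0,1] (-u**3 - 3*u**2 + 4*u) du = 3/4, giving area 3/4.
Total area = 32 + 3/4 = 131/4.

131/4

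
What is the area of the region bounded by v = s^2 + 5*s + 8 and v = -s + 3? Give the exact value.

Set the curves equal: s^2 + 5*s + 8 = -s + 3, so s^2 + 6*s + 5 = 0, which factors as (s + 1)*(s + 5) = 0. The curves meet at s = -5, -1.
On [-5, -1], v = -s + 3 is on top; that piece has area ∫[-5,-1] (-(s^2 + 6*s + 5)) ds = 32/3.

32/3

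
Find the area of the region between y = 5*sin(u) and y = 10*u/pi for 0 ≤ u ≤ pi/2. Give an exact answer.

On [0, pi/2], (5*sin(u)) - (10*u/pi) = -10*u/pi + 5*sin(u) is ≥ 0 throughout, so the area is a single integral of |-10*u/pi + 5*sin(u)|.
∫[0,pi/2] (-10*u/pi + 5*sin(u)) du = 5 - 5*pi/4.

5 - 5*pi/4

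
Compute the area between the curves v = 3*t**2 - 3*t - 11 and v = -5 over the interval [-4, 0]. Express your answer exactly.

71

The difference (3*t**2 - 3*t - 11) - (-5) = 3*t**2 - 3*t - 6 changes sign at t = -1 inside [-4, 0], so split the integral there.
∫[-4,-1] (3*t**2 - 3*t - 6) dt = 135/2.
∫[-1,0] (3*t**2 - 3*t - 6) dt = -7/2; the area of that piece is 7/2.
Total area = 135/2 + 7/2 = 71.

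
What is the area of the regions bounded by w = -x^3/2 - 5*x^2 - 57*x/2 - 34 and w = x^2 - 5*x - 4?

1/4

Set the curves equal: -x^3/2 - 5*x^2 - 57*x/2 - 34 = x^2 - 5*x - 4, so -x^3/2 - 6*x^2 - 47*x/2 - 30 = 0, which factors as -(x + 3)*(x + 4)*(x + 5)/2 = 0. The curves meet at x = -5, -4, -3.
On [-5, -4], w = x^2 - 5*x - 4 is on top; that piece has area ∫[-5,-4] (-(-x^3/2 - 6*x^2 - 47*x/2 - 30)) dx = 1/8.
On [-4, -3], w = -x^3/2 - 5*x^2 - 57*x/2 - 34 is on top; that piece has area ∫[-4,-3] (-x^3/2 - 6*x^2 - 47*x/2 - 30) dx = 1/8.
Total enclosed area = 1/8 + 1/8 = 1/4.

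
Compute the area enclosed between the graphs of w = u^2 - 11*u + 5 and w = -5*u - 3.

4/3

Set the curves equal: u^2 - 11*u + 5 = -5*u - 3, so u^2 - 6*u + 8 = 0, which factors as (u - 4)*(u - 2) = 0. The curves meet at u = 2, 4.
On [2, 4], w = -5*u - 3 is on top; that piece has area ∫[2,4] (-(u^2 - 6*u + 8)) du = 4/3.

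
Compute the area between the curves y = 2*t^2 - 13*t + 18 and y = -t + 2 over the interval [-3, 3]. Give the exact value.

404/3

The difference (2*t^2 - 13*t + 18) - (-t + 2) = 2*t^2 - 12*t + 16 changes sign at t = 2 inside [-3, 3], so split the integral there.
∫[-3,2] (2*t^2 - 12*t + 16) dt = 400/3.
∫[2,3] (2*t^2 - 12*t + 16) dt = -4/3; the area of that piece is 4/3.
Total area = 400/3 + 4/3 = 404/3.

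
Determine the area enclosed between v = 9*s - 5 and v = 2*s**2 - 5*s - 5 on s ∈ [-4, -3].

221/3

On [-4, -3], (9*s - 5) - (2*s**2 - 5*s - 5) = -2*s**2 + 14*s is ≤ 0 throughout, so the area is a single integral of |-2*s**2 + 14*s|.
∫[-4,-3] (-2*s**2 + 14*s) ds = -221/3; the area of that piece is 221/3.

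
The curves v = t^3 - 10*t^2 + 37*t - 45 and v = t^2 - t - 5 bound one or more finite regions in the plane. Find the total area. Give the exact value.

37/12

Set the curves equal: t^3 - 10*t^2 + 37*t - 45 = t^2 - t - 5, so t^3 - 11*t^2 + 38*t - 40 = 0, which factors as (t - 5)*(t - 4)*(t - 2) = 0. The curves meet at t = 2, 4, 5.
On [2, 4], v = t^3 - 10*t^2 + 37*t - 45 is on top; that piece has area ∫[2,4] (t^3 - 11*t^2 + 38*t - 40) dt = 8/3.
On [4, 5], v = t^2 - t - 5 is on top; that piece has area ∫[4,5] (-(t^3 - 11*t^2 + 38*t - 40)) dt = 5/12.
Total enclosed area = 8/3 + 5/12 = 37/12.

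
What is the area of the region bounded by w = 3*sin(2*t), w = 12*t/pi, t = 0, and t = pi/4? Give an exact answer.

3/2 - 3*pi/8

On [0, pi/4], (3*sin(2*t)) - (12*t/pi) = -12*t/pi + 3*sin(2*t) is ≥ 0 throughout, so the area is a single integral of |-12*t/pi + 3*sin(2*t)|.
∫[0,pi/4] (-12*t/pi + 3*sin(2*t)) dt = 3/2 - 3*pi/8.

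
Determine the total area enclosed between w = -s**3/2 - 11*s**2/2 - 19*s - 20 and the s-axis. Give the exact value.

The curve meets the s-axis where -s**3/2 - 11*s**2/2 - 19*s - 20 = 0, i.e. -(s + 2)*(s + 4)*(s + 5)/2 = 0, at s = -5, -4, -2.
On [-5, -4] the curve lies below the axis; ∫[-5,-4] (-s**3/2 - 11*s**2/2 - 19*s - 20) ds = -5/24, giving area 5/24.
On [-4, -2] the curve lies above the axis; ∫[-4,-2] (-s**3/2 - 11*s**2/2 - 19*s - 20) ds = 4/3, giving area 4/3.
Total area = 5/24 + 4/3 = 37/24.

37/24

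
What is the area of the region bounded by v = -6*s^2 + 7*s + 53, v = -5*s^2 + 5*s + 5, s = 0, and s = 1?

146/3

On [0, 1], (-6*s^2 + 7*s + 53) - (-5*s^2 + 5*s + 5) = -s^2 + 2*s + 48 is ≥ 0 throughout, so the area is a single integral of |-s^2 + 2*s + 48|.
∫[0,1] (-s^2 + 2*s + 48) ds = 146/3.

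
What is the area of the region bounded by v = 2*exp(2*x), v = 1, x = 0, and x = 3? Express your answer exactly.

-4 + exp(6)

On [0, 3], (2*exp(2*x)) - (1) = 2*exp(2*x) - 1 is ≥ 0 throughout, so the area is a single integral of |2*exp(2*x) - 1|.
∫[0,3] (2*exp(2*x) - 1) dx = -4 + exp(6).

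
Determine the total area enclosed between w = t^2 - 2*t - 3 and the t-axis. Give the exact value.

The curve meets the t-axis where t^2 - 2*t - 3 = 0, i.e. (t - 3)*(t + 1) = 0, at t = -1, 3.
On [-1, 3] the curve lies below the axis; ∫[-1,3] (t^2 - 2*t - 3) dt = -32/3, giving area 32/3.

32/3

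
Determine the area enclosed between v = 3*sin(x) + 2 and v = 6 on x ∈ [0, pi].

-6 + 4*pi

On [0, pi], (3*sin(x) + 2) - (6) = 3*sin(x) - 4 is ≤ 0 throughout, so the area is a single integral of |3*sin(x) - 4|.
∫[0,pi] (3*sin(x) - 4) dx = 6 - 4*pi; the area of that piece is -6 + 4*pi.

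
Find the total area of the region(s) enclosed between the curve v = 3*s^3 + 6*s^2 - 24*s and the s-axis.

148

The curve meets the s-axis where 3*s^3 + 6*s^2 - 24*s = 0, i.e. 3*s*(s - 2)*(s + 4) = 0, at s = -4, 0, 2.
On [-4, 0] the curve lies above the axis; ∫[-4,0] (3*s^3 + 6*s^2 - 24*s) ds = 128, giving area 128.
On [0, 2] the curve lies below the axis; ∫[0,2] (3*s^3 + 6*s^2 - 24*s) ds = -20, giving area 20.
Total area = 128 + 20 = 148.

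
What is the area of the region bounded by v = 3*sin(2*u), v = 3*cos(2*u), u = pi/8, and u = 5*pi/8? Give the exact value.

On [pi/8, 5*pi/8], (3*sin(2*u)) - (3*cos(2*u)) = 3*sin(2*u) - 3*cos(2*u) is ≥ 0 throughout, so the area is a single integral of |3*sin(2*u) - 3*cos(2*u)|.
∫[pi/8,5*pi/8] (3*sin(2*u) - 3*cos(2*u)) du = 3*sqrt(2).

3*sqrt(2)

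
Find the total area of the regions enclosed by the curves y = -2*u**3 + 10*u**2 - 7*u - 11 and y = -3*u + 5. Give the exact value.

253/6

Set the curves equal: -2*u**3 + 10*u**2 - 7*u - 11 = -3*u + 5, so -2*u**3 + 10*u**2 - 4*u - 16 = 0, which factors as -2*(u - 4)*(u - 2)*(u + 1) = 0. The curves meet at u = -1, 2, 4.
On [-1, 2], y = -3*u + 5 is on top; that piece has area ∫[-1,2] (-(-2*u**3 + 10*u**2 - 4*u - 16)) du = 63/2.
On [2, 4], y = -2*u**3 + 10*u**2 - 7*u - 11 is on top; that piece has area ∫[2,4] (-2*u**3 + 10*u**2 - 4*u - 16) du = 32/3.
Total enclosed area = 63/2 + 32/3 = 253/6.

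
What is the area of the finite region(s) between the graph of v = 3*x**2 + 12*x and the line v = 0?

The curve meets the x-axis where 3*x**2 + 12*x = 0, i.e. 3*x*(x + 4) = 0, at x = -4, 0.
On [-4, 0] the curve lies below the axis; ∫[-4,0] (3*x**2 + 12*x) dx = -32, giving area 32.

32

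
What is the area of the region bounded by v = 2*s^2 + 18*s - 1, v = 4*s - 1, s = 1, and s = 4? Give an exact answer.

On [1, 4], (2*s^2 + 18*s - 1) - (4*s - 1) = 2*s^2 + 14*s is ≥ 0 throughout, so the area is a single integral of |2*s^2 + 14*s|.
∫[1,4] (2*s^2 + 14*s) ds = 147.

147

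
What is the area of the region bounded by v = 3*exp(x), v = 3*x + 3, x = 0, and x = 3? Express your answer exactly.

On [0, 3], (3*exp(x)) - (3*x + 3) = -3*x + 3*exp(x) - 3 is ≥ 0 throughout, so the area is a single integral of |-3*x + 3*exp(x) - 3|.
∫[0,3] (-3*x + 3*exp(x) - 3) dx = -51/2 + 3*exp(3).

-51/2 + 3*exp(3)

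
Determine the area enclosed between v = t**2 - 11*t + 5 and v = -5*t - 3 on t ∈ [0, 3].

22/3

The difference (t**2 - 11*t + 5) - (-5*t - 3) = t**2 - 6*t + 8 changes sign at t = 2 inside [0, 3], so split the integral there.
∫[0,2] (t**2 - 6*t + 8) dt = 20/3.
∫[2,3] (t**2 - 6*t + 8) dt = -2/3; the area of that piece is 2/3.
Total area = 20/3 + 2/3 = 22/3.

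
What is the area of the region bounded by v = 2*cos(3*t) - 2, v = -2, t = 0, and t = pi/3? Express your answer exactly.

4/3

The difference (2*cos(3*t) - 2) - (-2) = 2*cos(3*t) changes sign at t = pi/6 inside [0, pi/3], so split the integral there.
∫[0,pi/6] (2*cos(3*t)) dt = 2/3.
∫[pi/6,pi/3] (2*cos(3*t)) dt = -2/3; the area of that piece is 2/3.
Total area = 2/3 + 2/3 = 4/3.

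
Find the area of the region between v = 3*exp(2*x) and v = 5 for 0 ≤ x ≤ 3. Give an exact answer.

The difference (3*exp(2*x)) - (5) = 3*exp(2*x) - 5 changes sign at x = -log(3)/2 + log(5)/2 inside [0, 3], so split the integral there.
∫[0,-log(3)/2 + log(5)/2] (3*exp(2*x) - 5) dx = log(9*sqrt(15)/125) + 1; the area of that piece is -1 + log(25*sqrt(15)/27).
∫[-log(3)/2 + log(5)/2,3] (3*exp(2*x) - 5) dx = -35/2 - 5*log(3)/2 + 5*log(5)/2 + 3*exp(6)/2.
Total area = (-1 + log(25*sqrt(15)/27)) + (-35/2 - 5*log(3)/2 + 5*log(5)/2 + 3*exp(6)/2) = -37/2 - 11*log(3)/2 + log(15)/2 + 9*log(5)/2 + 3*exp(6)/2.

-37/2 - 11*log(3)/2 + log(15)/2 + 9*log(5)/2 + 3*exp(6)/2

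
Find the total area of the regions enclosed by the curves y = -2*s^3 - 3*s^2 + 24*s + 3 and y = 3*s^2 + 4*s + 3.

407/2

Set the curves equal: -2*s^3 - 3*s^2 + 24*s + 3 = 3*s^2 + 4*s + 3, so -2*s^3 - 6*s^2 + 20*s = 0, which factors as -2*s*(s - 2)*(s + 5) = 0. The curves meet at s = -5, 0, 2.
On [-5, 0], y = 3*s^2 + 4*s + 3 is on top; that piece has area ∫[-5,0] (-(-2*s^3 - 6*s^2 + 20*s)) ds = 375/2.
On [0, 2], y = -2*s^3 - 3*s^2 + 24*s + 3 is on top; that piece has area ∫[0,2] (-2*s^3 - 6*s^2 + 20*s) ds = 16.
Total enclosed area = 375/2 + 16 = 407/2.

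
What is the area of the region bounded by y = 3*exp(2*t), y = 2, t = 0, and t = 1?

-7/2 + 3*exp(2)/2

On [0, 1], (3*exp(2*t)) - (2) = 3*exp(2*t) - 2 is ≥ 0 throughout, so the area is a single integral of |3*exp(2*t) - 2|.
∫[0,1] (3*exp(2*t) - 2) dt = -7/2 + 3*exp(2)/2.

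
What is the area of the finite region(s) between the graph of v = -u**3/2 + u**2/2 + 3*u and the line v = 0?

253/24

The curve meets the u-axis where -u**3/2 + u**2/2 + 3*u = 0, i.e. -u*(u - 3)*(u + 2)/2 = 0, at u = -2, 0, 3.
On [-2, 0] the curve lies below the axis; ∫[-2,0] (-u**3/2 + u**2/2 + 3*u) du = -8/3, giving area 8/3.
On [0, 3] the curve lies above the axis; ∫[0,3] (-u**3/2 + u**2/2 + 3*u) du = 63/8, giving area 63/8.
Total area = 8/3 + 63/8 = 253/24.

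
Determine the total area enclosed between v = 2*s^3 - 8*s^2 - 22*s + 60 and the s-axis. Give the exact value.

863/3

The curve meets the s-axis where 2*s^3 - 8*s^2 - 22*s + 60 = 0, i.e. 2*(s - 5)*(s - 2)*(s + 3) = 0, at s = -3, 2, 5.
On [-3, 2] the curve lies above the axis; ∫[-3,2] (2*s^3 - 8*s^2 - 22*s + 60) ds = 1375/6, giving area 1375/6.
On [2, 5] the curve lies below the axis; ∫[2,5] (2*s^3 - 8*s^2 - 22*s + 60) ds = -117/2, giving area 117/2.
Total area = 1375/6 + 117/2 = 863/3.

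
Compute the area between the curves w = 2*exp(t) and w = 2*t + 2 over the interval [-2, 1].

On [-2, 1], (2*exp(t)) - (2*t + 2) = -2*t + 2*exp(t) - 2 is ≥ 0 throughout, so the area is a single integral of |-2*t + 2*exp(t) - 2|.
∫[-2,1] (-2*t + 2*exp(t) - 2) dt = -3 - 2*exp(-2) + 2*exp(1).

-3 - 2*exp(-2) + 2*exp(1)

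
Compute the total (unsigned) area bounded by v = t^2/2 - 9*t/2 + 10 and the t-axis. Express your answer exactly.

The curve meets the t-axis where t^2/2 - 9*t/2 + 10 = 0, i.e. (t - 5)*(t - 4)/2 = 0, at t = 4, 5.
On [4, 5] the curve lies below the axis; ∫[4,5] (t^2/2 - 9*t/2 + 10) dt = -1/12, giving area 1/12.

1/12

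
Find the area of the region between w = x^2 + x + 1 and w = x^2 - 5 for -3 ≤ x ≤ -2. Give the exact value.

7/2

On [-3, -2], (x^2 + x + 1) - (x^2 - 5) = x + 6 is ≥ 0 throughout, so the area is a single integral of |x + 6|.
∫[-3,-2] (x + 6) dx = 7/2.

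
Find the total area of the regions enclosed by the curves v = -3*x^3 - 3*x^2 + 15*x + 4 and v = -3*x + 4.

Set the curves equal: -3*x^3 - 3*x^2 + 15*x + 4 = -3*x + 4, so -3*x^3 - 3*x^2 + 18*x = 0, which factors as -3*x*(x - 2)*(x + 3) = 0. The curves meet at x = -3, 0, 2.
On [-3, 0], v = -3*x + 4 is on top; that piece has area ∫[-3,0] (-(-3*x^3 - 3*x^2 + 18*x)) dx = 189/4.
On [0, 2], v = -3*x^3 - 3*x^2 + 15*x + 4 is on top; that piece has area ∫[0,2] (-3*x^3 - 3*x^2 + 18*x) dx = 16.
Total enclosed area = 189/4 + 16 = 253/4.

253/4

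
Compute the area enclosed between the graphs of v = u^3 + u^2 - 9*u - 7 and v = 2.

148/3

Set the curves equal: u^3 + u^2 - 9*u - 7 = 2, so u^3 + u^2 - 9*u - 9 = 0, which factors as (u - 3)*(u + 1)*(u + 3) = 0. The curves meet at u = -3, -1, 3.
On [-3, -1], v = u^3 + u^2 - 9*u - 7 is on top; that piece has area ∫[-3,-1] (u^3 + u^2 - 9*u - 9) du = 20/3.
On [-1, 3], v = 2 is on top; that piece has area ∫[-1,3] (-(u^3 + u^2 - 9*u - 9)) du = 128/3.
Total enclosed area = 20/3 + 128/3 = 148/3.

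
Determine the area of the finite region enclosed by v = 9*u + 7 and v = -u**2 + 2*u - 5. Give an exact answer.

Set the curves equal: 9*u + 7 = -u**2 + 2*u - 5, so u**2 + 7*u + 12 = 0, which factors as (u + 3)*(u + 4) = 0. The curves meet at u = -4, -3.
On [-4, -3], v = -u**2 + 2*u - 5 is on top; that piece has area ∫[-4,-3] (-(u**2 + 7*u + 12)) du = 1/6.

1/6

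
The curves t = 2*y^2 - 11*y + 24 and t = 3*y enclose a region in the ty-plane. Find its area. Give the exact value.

1/3

Both boundary curves give t as a function of y, so integrate with respect to y. Setting them equal: 2*y^2 - 14*y + 24 = 0, i.e. 2*(y - 4)*(y - 3) = 0, so they meet at y = 3, 4.
For y in [3, 4], t = 2*y^2 - 11*y + 24 is on the left; area = ∫[3,4] (-(2*y^2 - 14*y + 24)) dy = 1/3.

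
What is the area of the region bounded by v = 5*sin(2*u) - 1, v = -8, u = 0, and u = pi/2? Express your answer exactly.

On [0, pi/2], (5*sin(2*u) - 1) - (-8) = 5*sin(2*u) + 7 is ≥ 0 throughout, so the area is a single integral of |5*sin(2*u) + 7|.
∫[0,pi/2] (5*sin(2*u) + 7) du = 5 + 7*pi/2.

5 + 7*pi/2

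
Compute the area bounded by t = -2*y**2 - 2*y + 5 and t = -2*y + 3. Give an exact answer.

Both boundary curves give t as a function of y, so integrate with respect to y. Setting them equal: -2*y**2 + 2 = 0, i.e. -2*(y - 1)*(y + 1) = 0, so they meet at y = -1, 1.
For y in [-1, 1], t = -2*y**2 - 2*y + 5 is on the right; area = ∫[-1,1] (-2*y**2 + 2) dy = 8/3.

8/3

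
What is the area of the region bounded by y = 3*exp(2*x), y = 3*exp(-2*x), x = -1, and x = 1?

The difference (3*exp(2*x)) - (3*exp(-2*x)) = 3*exp(2*x) - 3*exp(-2*x) changes sign at x = 0 inside [-1, 1], so split the integral there.
∫[-1,0] (3*exp(2*x) - 3*exp(-2*x)) dx = -3*exp(2)/2 - 3*exp(-2)/2 + 3; the area of that piece is -3 + 3*exp(-2)/2 + 3*exp(2)/2.
∫[0,1] (3*exp(2*x) - 3*exp(-2*x)) dx = -3 + 3*exp(-2)/2 + 3*exp(2)/2.
Total area = (-3 + 3*exp(-2)/2 + 3*exp(2)/2) + (-3 + 3*exp(-2)/2 + 3*exp(2)/2) = -6 + 3*exp(-2) + 3*exp(2).

-6 + 3*exp(-2) + 3*exp(2)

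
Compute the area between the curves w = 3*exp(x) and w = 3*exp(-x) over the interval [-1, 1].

-12 + 6*exp(-1) + 6*exp(1)

The difference (3*exp(x)) - (3*exp(-x)) = 3*exp(x) - 3*exp(-x) changes sign at x = 0 inside [-1, 1], so split the integral there.
∫[-1,0] (3*exp(x) - 3*exp(-x)) dx = -3*exp(1) - 3*exp(-1) + 6; the area of that piece is -6 + 3*exp(-1) + 3*exp(1).
∫[0,1] (3*exp(x) - 3*exp(-x)) dx = -6 + 3*exp(-1) + 3*exp(1).
Total area = (-6 + 3*exp(-1) + 3*exp(1)) + (-6 + 3*exp(-1) + 3*exp(1)) = -12 + 6*exp(-1) + 6*exp(1).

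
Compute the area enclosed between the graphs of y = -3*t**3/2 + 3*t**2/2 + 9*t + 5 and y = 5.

253/8

Set the curves equal: -3*t**3/2 + 3*t**2/2 + 9*t + 5 = 5, so -3*t**3/2 + 3*t**2/2 + 9*t = 0, which factors as -3*t*(t - 3)*(t + 2)/2 = 0. The curves meet at t = -2, 0, 3.
On [-2, 0], y = 5 is on top; that piece has area ∫[-2,0] (-(-3*t**3/2 + 3*t**2/2 + 9*t)) dt = 8.
On [0, 3], y = -3*t**3/2 + 3*t**2/2 + 9*t + 5 is on top; that piece has area ∫[0,3] (-3*t**3/2 + 3*t**2/2 + 9*t) dt = 189/8.
Total enclosed area = 8 + 189/8 = 253/8.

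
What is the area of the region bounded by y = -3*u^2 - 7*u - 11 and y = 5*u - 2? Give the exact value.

4

Set the curves equal: -3*u^2 - 7*u - 11 = 5*u - 2, so -3*u^2 - 12*u - 9 = 0, which factors as -3*(u + 1)*(u + 3) = 0. The curves meet at u = -3, -1.
On [-3, -1], y = -3*u^2 - 7*u - 11 is on top; that piece has area ∫[-3,-1] (-3*u^2 - 12*u - 9) du = 4.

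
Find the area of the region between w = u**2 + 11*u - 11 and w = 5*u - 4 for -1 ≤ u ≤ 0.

29/3

On [-1, 0], (u**2 + 11*u - 11) - (5*u - 4) = u**2 + 6*u - 7 is ≤ 0 throughout, so the area is a single integral of |u**2 + 6*u - 7|.
∫[-1,0] (u**2 + 6*u - 7) du = -29/3; the area of that piece is 29/3.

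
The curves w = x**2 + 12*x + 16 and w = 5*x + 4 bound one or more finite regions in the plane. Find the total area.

Set the curves equal: x**2 + 12*x + 16 = 5*x + 4, so x**2 + 7*x + 12 = 0, which factors as (x + 3)*(x + 4) = 0. The curves meet at x = -4, -3.
On [-4, -3], w = 5*x + 4 is on top; that piece has area ∫[-4,-3] (-(x**2 + 7*x + 12)) dx = 1/6.

1/6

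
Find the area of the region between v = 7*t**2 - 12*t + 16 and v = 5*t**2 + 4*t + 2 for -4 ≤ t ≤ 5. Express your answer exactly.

The difference (7*t**2 - 12*t + 16) - (5*t**2 + 4*t + 2) = 2*t**2 - 16*t + 14 changes sign at t = 1 inside [-4, 5], so split the integral there.
∫[-4,1] (2*t**2 - 16*t + 14) dt = 700/3.
∫[1,5] (2*t**2 - 16*t + 14) dt = -160/3; the area of that piece is 160/3.
Total area = 700/3 + 160/3 = 860/3.

860/3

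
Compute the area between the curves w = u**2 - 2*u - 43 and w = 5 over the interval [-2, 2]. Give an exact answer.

On [-2, 2], (u**2 - 2*u - 43) - (5) = u**2 - 2*u - 48 is ≤ 0 throughout, so the area is a single integral of |u**2 - 2*u - 48|.
∫[-2,2] (u**2 - 2*u - 48) du = -560/3; the area of that piece is 560/3.

560/3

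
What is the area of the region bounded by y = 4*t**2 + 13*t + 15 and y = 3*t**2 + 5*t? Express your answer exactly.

4/3

Set the curves equal: 4*t**2 + 13*t + 15 = 3*t**2 + 5*t, so t**2 + 8*t + 15 = 0, which factors as (t + 3)*(t + 5) = 0. The curves meet at t = -5, -3.
On [-5, -3], y = 3*t**2 + 5*t is on top; that piece has area ∫[-5,-3] (-(t**2 + 8*t + 15)) dt = 4/3.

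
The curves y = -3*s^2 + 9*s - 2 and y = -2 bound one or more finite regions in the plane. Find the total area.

27/2

Set the curves equal: -3*s^2 + 9*s - 2 = -2, so -3*s^2 + 9*s = 0, which factors as -3*s*(s - 3) = 0. The curves meet at s = 0, 3.
On [0, 3], y = -3*s^2 + 9*s - 2 is on top; that piece has area ∫[0,3] (-3*s^2 + 9*s) ds = 27/2.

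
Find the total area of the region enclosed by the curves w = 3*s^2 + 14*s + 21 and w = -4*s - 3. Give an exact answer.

Set the curves equal: 3*s^2 + 14*s + 21 = -4*s - 3, so 3*s^2 + 18*s + 24 = 0, which factors as 3*(s + 2)*(s + 4) = 0. The curves meet at s = -4, -2.
On [-4, -2], w = -4*s - 3 is on top; that piece has area ∫[-4,-2] (-(3*s^2 + 18*s + 24)) ds = 4.

4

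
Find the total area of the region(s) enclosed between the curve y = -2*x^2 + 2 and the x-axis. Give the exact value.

The curve meets the x-axis where -2*x^2 + 2 = 0, i.e. -2*(x - 1)*(x + 1) = 0, at x = -1, 1.
On [-1, 1] the curve lies above the axis; ∫[-1,1] (-2*x^2 + 2) dx = 8/3, giving area 8/3.

8/3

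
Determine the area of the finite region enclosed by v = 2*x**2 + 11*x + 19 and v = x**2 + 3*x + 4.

4/3

Set the curves equal: 2*x**2 + 11*x + 19 = x**2 + 3*x + 4, so x**2 + 8*x + 15 = 0, which factors as (x + 3)*(x + 5) = 0. The curves meet at x = -5, -3.
On [-5, -3], v = x**2 + 3*x + 4 is on top; that piece has area ∫[-5,-3] (-(x**2 + 8*x + 15)) dx = 4/3.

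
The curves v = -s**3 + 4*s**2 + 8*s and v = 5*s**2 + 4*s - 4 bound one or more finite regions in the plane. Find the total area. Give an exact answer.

Set the curves equal: -s**3 + 4*s**2 + 8*s = 5*s**2 + 4*s - 4, so -s**3 - s**2 + 4*s + 4 = 0, which factors as -(s - 2)*(s + 1)*(s + 2) = 0. The curves meet at s = -2, -1, 2.
On [-2, -1], v = 5*s**2 + 4*s - 4 is on top; that piece has area ∫[-2,-1] (-(-s**3 - s**2 + 4*s + 4)) ds = 7/12.
On [-1, 2], v = -s**3 + 4*s**2 + 8*s is on top; that piece has area ∫[-1,2] (-s**3 - s**2 + 4*s + 4) ds = 45/4.
Total enclosed area = 7/12 + 45/4 = 71/6.

71/6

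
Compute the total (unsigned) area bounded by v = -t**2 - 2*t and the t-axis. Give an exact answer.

The curve meets the t-axis where -t**2 - 2*t = 0, i.e. -t*(t + 2) = 0, at t = -2, 0.
On [-2, 0] the curve lies above the axis; ∫[-2,0] (-t**2 - 2*t) dt = 4/3, giving area 4/3.

4/3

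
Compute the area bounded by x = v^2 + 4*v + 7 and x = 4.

Both boundary curves give x as a function of v, so integrate with respect to v. Setting them equal: v^2 + 4*v + 3 = 0, i.e. (v + 1)*(v + 3) = 0, so they meet at v = -3, -1.
For v in [-3, -1], x = v^2 + 4*v + 7 is on the left; area = ∫[-3,-1] (-(v^2 + 4*v + 3)) dv = 4/3.

4/3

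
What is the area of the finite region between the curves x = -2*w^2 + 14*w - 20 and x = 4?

Both boundary curves give x as a function of w, so integrate with respect to w. Setting them equal: -2*w^2 + 14*w - 24 = 0, i.e. -2*(w - 4)*(w - 3) = 0, so they meet at w = 3, 4.
For w in [3, 4], x = -2*w^2 + 14*w - 20 is on the right; area = ∫[3,4] (-2*w^2 + 14*w - 24) dw = 1/3.

1/3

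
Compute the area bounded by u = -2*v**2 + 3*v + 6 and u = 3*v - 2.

Both boundary curves give u as a function of v, so integrate with respect to v. Setting them equal: -2*v**2 + 8 = 0, i.e. -2*(v - 2)*(v + 2) = 0, so they meet at v = -2, 2.
For v in [-2, 2], u = -2*v**2 + 3*v + 6 is on the right; area = ∫[-2,2] (-2*v**2 + 8) dv = 64/3.

64/3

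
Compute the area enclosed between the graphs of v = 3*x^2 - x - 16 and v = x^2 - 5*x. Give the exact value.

72

Set the curves equal: 3*x^2 - x - 16 = x^2 - 5*x, so 2*x^2 + 4*x - 16 = 0, which factors as 2*(x - 2)*(x + 4) = 0. The curves meet at x = -4, 2.
On [-4, 2], v = x^2 - 5*x is on top; that piece has area ∫[-4,2] (-(2*x^2 + 4*x - 16)) dx = 72.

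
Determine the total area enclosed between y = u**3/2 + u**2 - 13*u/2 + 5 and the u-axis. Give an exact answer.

1741/24

The curve meets the u-axis where u**3/2 + u**2 - 13*u/2 + 5 = 0, i.e. (u - 2)*(u - 1)*(u + 5)/2 = 0, at u = -5, 1, 2.
On [-5, 1] the curve lies above the axis; ∫[-5,1] (u**3/2 + u**2 - 13*u/2 + 5) du = 72, giving area 72.
On [1, 2] the curve lies below the axis; ∫[1,2] (u**3/2 + u**2 - 13*u/2 + 5) du = -13/24, giving area 13/24.
Total area = 72 + 13/24 = 1741/24.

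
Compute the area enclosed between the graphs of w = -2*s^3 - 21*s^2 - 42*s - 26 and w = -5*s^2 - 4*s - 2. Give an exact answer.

37/6

Set the curves equal: -2*s^3 - 21*s^2 - 42*s - 26 = -5*s^2 - 4*s - 2, so -2*s^3 - 16*s^2 - 38*s - 24 = 0, which factors as -2*(s + 1)*(s + 3)*(s + 4) = 0. The curves meet at s = -4, -3, -1.
On [-4, -3], w = -5*s^2 - 4*s - 2 is on top; that piece has area ∫[-4,-3] (-(-2*s^3 - 16*s^2 - 38*s - 24)) ds = 5/6.
On [-3, -1], w = -2*s^3 - 21*s^2 - 42*s - 26 is on top; that piece has area ∫[-3,-1] (-2*s^3 - 16*s^2 - 38*s - 24) ds = 16/3.
Total enclosed area = 5/6 + 16/3 = 37/6.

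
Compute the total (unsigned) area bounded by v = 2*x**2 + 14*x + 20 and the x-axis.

The curve meets the x-axis where 2*x**2 + 14*x + 20 = 0, i.e. 2*(x + 2)*(x + 5) = 0, at x = -5, -2.
On [-5, -2] the curve lies below the axis; ∫[-5,-2] (2*x**2 + 14*x + 20) dx = -9, giving area 9.

9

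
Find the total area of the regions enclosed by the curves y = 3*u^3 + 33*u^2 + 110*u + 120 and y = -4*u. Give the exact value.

37/4

Set the curves equal: 3*u^3 + 33*u^2 + 110*u + 120 = -4*u, so 3*u^3 + 33*u^2 + 114*u + 120 = 0, which factors as 3*(u + 2)*(u + 4)*(u + 5) = 0. The curves meet at u = -5, -4, -2.
On [-5, -4], y = 3*u^3 + 33*u^2 + 110*u + 120 is on top; that piece has area ∫[-5,-4] (3*u^3 + 33*u^2 + 114*u + 120) du = 5/4.
On [-4, -2], y = -4*u is on top; that piece has area ∫[-4,-2] (-(3*u^3 + 33*u^2 + 114*u + 120)) du = 8.
Total enclosed area = 5/4 + 8 = 37/4.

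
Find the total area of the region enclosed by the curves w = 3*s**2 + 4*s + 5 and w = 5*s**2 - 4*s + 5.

64/3

Set the curves equal: 3*s**2 + 4*s + 5 = 5*s**2 - 4*s + 5, so -2*s**2 + 8*s = 0, which factors as -2*s*(s - 4) = 0. The curves meet at s = 0, 4.
On [0, 4], w = 3*s**2 + 4*s + 5 is on top; that piece has area ∫[0,4] (-2*s**2 + 8*s) ds = 64/3.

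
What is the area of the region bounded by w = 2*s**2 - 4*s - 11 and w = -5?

64/3

Set the curves equal: 2*s**2 - 4*s - 11 = -5, so 2*s**2 - 4*s - 6 = 0, which factors as 2*(s - 3)*(s + 1) = 0. The curves meet at s = -1, 3.
On [-1, 3], w = -5 is on top; that piece has area ∫[-1,3] (-(2*s**2 - 4*s - 6)) ds = 64/3.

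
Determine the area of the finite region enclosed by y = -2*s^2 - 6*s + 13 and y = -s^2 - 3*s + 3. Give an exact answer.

Set the curves equal: -2*s^2 - 6*s + 13 = -s^2 - 3*s + 3, so -s^2 - 3*s + 10 = 0, which factors as -(s - 2)*(s + 5) = 0. The curves meet at s = -5, 2.
On [-5, 2], y = -2*s^2 - 6*s + 13 is on top; that piece has area ∫[-5,2] (-s^2 - 3*s + 10) ds = 343/6.

343/6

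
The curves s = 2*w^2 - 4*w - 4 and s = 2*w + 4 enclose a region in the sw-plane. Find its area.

Both boundary curves give s as a function of w, so integrate with respect to w. Setting them equal: 2*w^2 - 6*w - 8 = 0, i.e. 2*(w - 4)*(w + 1) = 0, so they meet at w = -1, 4.
For w in [-1, 4], s = 2*w^2 - 4*w - 4 is on the left; area = ∫[-1,4] (-(2*w^2 - 6*w - 8)) dw = 125/3.

125/3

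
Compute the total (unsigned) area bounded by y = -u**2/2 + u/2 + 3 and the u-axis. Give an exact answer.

The curve meets the u-axis where -u**2/2 + u/2 + 3 = 0, i.e. -(u - 3)*(u + 2)/2 = 0, at u = -2, 3.
On [-2, 3] the curve lies above the axis; ∫[-2,3] (-u**2/2 + u/2 + 3) du = 125/12, giving area 125/12.

125/12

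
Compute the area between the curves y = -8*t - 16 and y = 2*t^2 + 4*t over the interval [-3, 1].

The difference (-8*t - 16) - (2*t^2 + 4*t) = -2*t^2 - 12*t - 16 changes sign at t = -2 inside [-3, 1], so split the integral there.
∫[-3,-2] (-2*t^2 - 12*t - 16) dt = 4/3.
∫[-2,1] (-2*t^2 - 12*t - 16) dt = -36; the area of that piece is 36.
Total area = 4/3 + 36 = 112/3.

112/3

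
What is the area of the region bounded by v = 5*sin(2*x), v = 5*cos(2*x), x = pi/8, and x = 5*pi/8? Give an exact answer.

5*sqrt(2)

On [pi/8, 5*pi/8], (5*sin(2*x)) - (5*cos(2*x)) = 5*sin(2*x) - 5*cos(2*x) is ≥ 0 throughout, so the area is a single integral of |5*sin(2*x) - 5*cos(2*x)|.
∫[pi/8,5*pi/8] (5*sin(2*x) - 5*cos(2*x)) dx = 5*sqrt(2).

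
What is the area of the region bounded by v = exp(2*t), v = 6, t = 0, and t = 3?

The difference (exp(2*t)) - (6) = exp(2*t) - 6 changes sign at t = log(6)/2 inside [0, 3], so split the integral there.
∫[0,log(6)/2] (exp(2*t) - 6) dt = 5/2 - log(216); the area of that piece is -5/2 + log(216).
∫[log(6)/2,3] (exp(2*t) - 6) dt = -21 + 3*log(6) + exp(6)/2.
Total area = (-5/2 + log(216)) + (-21 + 3*log(6) + exp(6)/2) = -47/2 + 6*log(6) + exp(6)/2.

-47/2 + 6*log(6) + exp(6)/2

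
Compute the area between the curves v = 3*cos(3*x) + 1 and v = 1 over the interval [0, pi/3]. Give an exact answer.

2

The difference (3*cos(3*x) + 1) - (1) = 3*cos(3*x) changes sign at x = pi/6 inside [0, pi/3], so split the integral there.
∫[0,pi/6] (3*cos(3*x)) dx = 1.
∫[pi/6,pi/3] (3*cos(3*x)) dx = -1; the area of that piece is 1.
Total area = 1 + 1 = 2.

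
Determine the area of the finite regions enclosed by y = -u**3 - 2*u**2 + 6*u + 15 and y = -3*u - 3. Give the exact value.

443/6

Set the curves equal: -u**3 - 2*u**2 + 6*u + 15 = -3*u - 3, so -u**3 - 2*u**2 + 9*u + 18 = 0, which factors as -(u - 3)*(u + 2)*(u + 3) = 0. The curves meet at u = -3, -2, 3.
On [-3, -2], y = -3*u - 3 is on top; that piece has area ∫[-3,-2] (-(-u**3 - 2*u**2 + 9*u + 18)) du = 11/12.
On [-2, 3], y = -u**3 - 2*u**2 + 6*u + 15 is on top; that piece has area ∫[-2,3] (-u**3 - 2*u**2 + 9*u + 18) du = 875/12.
Total enclosed area = 11/12 + 875/12 = 443/6.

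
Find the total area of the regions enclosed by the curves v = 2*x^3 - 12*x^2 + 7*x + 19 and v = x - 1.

Set the curves equal: 2*x^3 - 12*x^2 + 7*x + 19 = x - 1, so 2*x^3 - 12*x^2 + 6*x + 20 = 0, which factors as 2*(x - 5)*(x - 2)*(x + 1) = 0. The curves meet at x = -1, 2, 5.
On [-1, 2], v = 2*x^3 - 12*x^2 + 7*x + 19 is on top; that piece has area ∫[-1,2] (2*x^3 - 12*x^2 + 6*x + 20) dx = 81/2.
On [2, 5], v = x - 1 is on top; that piece has area ∫[2,5] (-(2*x^3 - 12*x^2 + 6*x + 20)) dx = 81/2.
Total enclosed area = 81/2 + 81/2 = 81.

81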